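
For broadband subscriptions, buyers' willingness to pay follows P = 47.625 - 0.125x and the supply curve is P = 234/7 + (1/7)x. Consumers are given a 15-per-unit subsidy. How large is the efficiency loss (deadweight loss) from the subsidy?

Deadweight loss = 420

Pre-subsidy: 47.625 - 0.125x = 234/7 + (1/7)x gives x* = 53 and P* = 41.
With the rebate, buyers effectively pay Pb = Ps − 15, where Ps is the price sellers receive.
On the curves, Pb = 47.625 - 0.125x and Ps = 234/7 + (1/7)x; the wedge Ps − Pb = 15 gives 234/7 + (1/7)x − (47.625 - 0.125x) = 15, so x' = 109.
Then Pb = 47.625 − 0.125·109 = 34 and Ps = 234/7 + (1/7)·109 = 49.
The subsidy expands output by 109 − 53 = 56 past the efficient level; on those units the gap between marginal cost and willingness to pay runs from 0 up to 15.
DWL = ½ × 15 × 56 = 420.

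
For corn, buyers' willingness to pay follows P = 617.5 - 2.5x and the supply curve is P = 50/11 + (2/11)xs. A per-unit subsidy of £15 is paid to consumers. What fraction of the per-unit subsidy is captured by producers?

Pre-subsidy: 617.5 - 2.5x = 50/11 + (2/11)x gives x* = 13485/59 and P* = 2720/59.
With the rebate, buyers effectively pay Pb = Ps − 15, where Ps is the price sellers receive.
On the curves, Pb = 617.5 - 2.5x and Ps = 50/11 + (2/11)x; the wedge Ps − Pb = 15 gives 50/11 + (2/11)x − (617.5 - 2.5x) = 15, so x' = 13815/59.
Then Pb = 617.5 − 2.5·(13815/59) = 1895/59 and Ps = 50/11 + (2/11)·(13815/59) = 2780/59.
Buyers' price falls by P* − Pb = 2720/59 − 1895/59 = 825/59; sellers' price rises by Ps − P* = 2780/59 − 2720/59 = 60/59.
So producers capture (60/59)/15 = 4/59 of each unit of subsidy.

Producer share = 4/59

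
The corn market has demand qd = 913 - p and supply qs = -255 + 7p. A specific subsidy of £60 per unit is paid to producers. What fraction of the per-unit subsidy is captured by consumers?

Pre-subsidy: 913 - p = -255 + 7p gives p* = 146, q* = 767.
With the subsidy, sellers receive ps = pb + 60 for each unit, where pb is the price buyers pay.
Supply in terms of pb becomes qs = -255 + 7(pb + 60) = 165 + 7pb. Setting this equal to demand: 913 - pb = 165 + 7pb, so pb = 93.5.
Sellers receive ps = 93.5 + 60 = 153.5; q' = 913 − 1·93.5 = 819.5.
Buyers' price falls by p* − pb = 146 − 93.5 = 52.5; sellers' price rises by ps − p* = 153.5 − 146 = 7.5.
So consumers capture 52.5/60 = 0.875 of each unit of subsidy.

Consumer share = 0.875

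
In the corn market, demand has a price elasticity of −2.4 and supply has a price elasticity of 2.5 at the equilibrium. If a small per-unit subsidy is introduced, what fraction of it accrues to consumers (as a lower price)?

Consumer share = 25/49

For a small subsidy around the equilibrium, the benefit split depends on the relative slopes, which at a point are proportional to the elasticities.
Buyer share = εs/(εs + |εd|) = 2.5/(2.5 + 2.4) = 25/49; seller share = |εd|/(εs + |εd|) = 24/49.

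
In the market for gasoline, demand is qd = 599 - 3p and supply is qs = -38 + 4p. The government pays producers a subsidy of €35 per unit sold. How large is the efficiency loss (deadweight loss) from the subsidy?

Pre-subsidy: 599 - 3p = -38 + 4p gives p* = 91, q* = 326.
With the subsidy, sellers receive ps = pb + 35 for each unit, where pb is the price buyers pay.
Supply in terms of pb becomes qs = -38 + 4(pb + 35) = 102 + 4pb. Setting this equal to demand: 599 - 3pb = 102 + 4pb, so pb = 71.
Sellers receive ps = 71 + 35 = 106; q' = 599 − 3·71 = 386.
The subsidy expands output by 386 − 326 = 60 past the efficient level; on those units the gap between marginal cost and willingness to pay runs from 0 up to 35.
DWL = ½ × 35 × 60 = 1050.

Deadweight loss = €1050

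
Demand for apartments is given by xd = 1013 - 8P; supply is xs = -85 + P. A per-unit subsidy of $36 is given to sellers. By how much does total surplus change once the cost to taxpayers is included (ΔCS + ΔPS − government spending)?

Net change in total surplus = -$576

Pre-subsidy: 1013 - 8P = -85 + P gives P* = 122, x* = 37.
With the subsidy, sellers receive Ps = Pb + 36 for each unit, where Pb is the price buyers pay.
Supply in terms of Pb becomes xs = -85 + 1(Pb + 36) = -49 + Pb. Setting this equal to demand: 1013 - 8Pb = -49 + Pb, so Pb = 118.
Sellers receive Ps = 118 + 36 = 154; x' = 1013 − 8·118 = 69.
ΔCS = ½(37 + 69)(122 − 118) = 212; ΔPS = ½(37 + 69)(154 − 122) = 1696.
Government spending = 36 × 69 = 2484.
Net change = 212 + 1696 − 2484 = -576. The loss equals the DWL triangle ½·36·32.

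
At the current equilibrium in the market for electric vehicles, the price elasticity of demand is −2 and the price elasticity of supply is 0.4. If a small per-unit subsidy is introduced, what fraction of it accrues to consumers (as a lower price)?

For a small subsidy around the equilibrium, the benefit split depends on the relative slopes, which at a point are proportional to the elasticities.
Buyer share = εs/(εs + |εd|) = 0.4/(0.4 + 2) = 1/6; seller share = |εd|/(εs + |εd|) = 5/6.

Consumer share = 1/6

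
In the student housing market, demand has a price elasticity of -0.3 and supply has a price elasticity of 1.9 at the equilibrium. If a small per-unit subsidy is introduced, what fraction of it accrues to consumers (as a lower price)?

Consumer share = 19/22

For a small subsidy around the equilibrium, the benefit split depends on the relative slopes, which at a point are proportional to the elasticities.
Buyer share = εs/(εs + |εd|) = 1.9/(1.9 + 0.3) = 19/22; seller share = |εd|/(εs + |εd|) = 3/22.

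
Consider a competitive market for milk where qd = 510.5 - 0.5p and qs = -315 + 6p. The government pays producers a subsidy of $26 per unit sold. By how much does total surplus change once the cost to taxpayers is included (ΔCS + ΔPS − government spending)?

Net change in total surplus = -$156

Pre-subsidy: 510.5 - 0.5p = -315 + 6p gives p* = 127, q* = 447.
With the subsidy, sellers receive ps = pb + 26 for each unit, where pb is the price buyers pay.
Supply in terms of pb becomes qs = -315 + 6(pb + 26) = -159 + 6pb. Setting this equal to demand: 510.5 - 0.5pb = -159 + 6pb, so pb = 103.
Sellers receive ps = 103 + 26 = 129; q' = 510.5 − 0.5·103 = 459.
ΔCS = ½(447 + 459)(127 − 103) = 10872; ΔPS = ½(447 + 459)(129 − 127) = 906.
Government spending = 26 × 459 = 11934.
Net change = 10872 + 906 − 11934 = -156. The loss equals the DWL triangle ½·26·12.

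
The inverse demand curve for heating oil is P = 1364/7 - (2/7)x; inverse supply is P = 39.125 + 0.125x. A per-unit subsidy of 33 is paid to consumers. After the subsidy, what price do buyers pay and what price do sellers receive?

Buyers pay 1462/23; sellers receive 2221/23

Pre-subsidy: 1364/7 - (2/7)x = 39.125 + 0.125x gives x* = 8721/23 and P* = 1990/23.
With the rebate, buyers effectively pay Pb = Ps − 33, where Ps is the price sellers receive.
On the curves, Pb = 1364/7 - (2/7)x and Ps = 39.125 + 0.125x; the wedge Ps − Pb = 33 gives 39.125 + 0.125x − (1364/7 - (2/7)x) = 33, so x' = 10569/23.
Then Pb = 1364/7 − (2/7)·(10569/23) = 1462/23 and Ps = 39.125 + 0.125·(10569/23) = 2221/23.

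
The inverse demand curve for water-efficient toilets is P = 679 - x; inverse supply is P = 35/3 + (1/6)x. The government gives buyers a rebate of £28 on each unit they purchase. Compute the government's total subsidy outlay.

Pre-subsidy: 679 - x = 35/3 + (1/6)x gives x* = 572 and P* = 107.
With the rebate, buyers effectively pay Pb = Ps − 28, where Ps is the price sellers receive.
On the curves, Pb = 679 - x and Ps = 35/3 + (1/6)x; the wedge Ps − Pb = 28 gives 35/3 + (1/6)x − (679 - x) = 28, so x' = 596.
Then Pb = 679 − 1·596 = 83 and Ps = 35/3 + (1/6)·596 = 111.
Government outlay = subsidy × quantity = 28 × 596 = 16688.

Government cost = £16688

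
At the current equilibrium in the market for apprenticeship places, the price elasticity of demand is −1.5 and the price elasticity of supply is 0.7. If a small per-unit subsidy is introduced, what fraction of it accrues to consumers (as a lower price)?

Consumer share = 7/22

For a small subsidy around the equilibrium, the benefit split depends on the relative slopes, which at a point are proportional to the elasticities.
Buyer share = εs/(εs + |εd|) = 0.7/(0.7 + 1.5) = 7/22; seller share = |εd|/(εs + |εd|) = 15/22.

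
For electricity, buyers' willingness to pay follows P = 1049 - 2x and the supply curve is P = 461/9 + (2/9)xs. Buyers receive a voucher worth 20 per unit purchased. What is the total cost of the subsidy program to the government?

Government cost = 9160

Pre-subsidy: 1049 - 2x = 461/9 + (2/9)x gives x* = 449 and P* = 151.
With the rebate, buyers effectively pay Pb = Ps − 20, where Ps is the price sellers receive.
On the curves, Pb = 1049 - 2x and Ps = 461/9 + (2/9)x; the wedge Ps − Pb = 20 gives 461/9 + (2/9)x − (1049 - 2x) = 20, so x' = 458.
Then Pb = 1049 − 2·458 = 133 and Ps = 461/9 + (2/9)·458 = 153.
Government outlay = subsidy × quantity = 20 × 458 = 9160.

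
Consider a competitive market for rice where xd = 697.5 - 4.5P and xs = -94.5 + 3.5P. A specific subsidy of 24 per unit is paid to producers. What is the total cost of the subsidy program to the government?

Pre-subsidy: 697.5 - 4.5P = -94.5 + 3.5P gives P* = 99, x* = 252.
With the subsidy, sellers receive Ps = Pb + 24 for each unit, where Pb is the price buyers pay.
Supply in terms of Pb becomes xs = -94.5 + 3.5(Pb + 24) = -10.5 + 3.5Pb. Setting this equal to demand: 697.5 - 4.5Pb = -10.5 + 3.5Pb, so Pb = 88.5.
Sellers receive Ps = 88.5 + 24 = 112.5; x' = 697.5 − 4.5·88.5 = 299.25.
Government outlay = subsidy × quantity = 24 × 299.25 = 7182.

Government cost = 7182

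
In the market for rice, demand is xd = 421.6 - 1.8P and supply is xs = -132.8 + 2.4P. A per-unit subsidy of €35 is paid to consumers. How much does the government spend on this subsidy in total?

Government cost = €7700

Pre-subsidy: 421.6 - 1.8P = -132.8 + 2.4P gives P* = 132, x* = 184.
With the rebate, buyers effectively pay Pb = Ps − 35, where Ps is the price sellers receive.
Demand in terms of Ps becomes xd = 421.6 − 1.8(Ps − 35) = 484.6 - 1.8Ps. Setting this equal to supply: 484.6 - 1.8Ps = -132.8 + 2.4Ps, so Ps = 147.
Buyers pay Pb = 147 − 35 = 112; x' = -132.8 + 2.4·147 = 220.
Government outlay = subsidy × quantity = 35 × 220 = 7700.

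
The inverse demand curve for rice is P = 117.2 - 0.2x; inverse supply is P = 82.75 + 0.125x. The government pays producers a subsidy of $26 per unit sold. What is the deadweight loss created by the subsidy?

Deadweight loss = $1040

Pre-subsidy: 117.2 - 0.2x = 82.75 + 0.125x gives x* = 106 and P* = 96.
With the subsidy, sellers receive Ps = Pb + 26 for each unit, where Pb is the price buyers pay.
On the curves, Pb = 117.2 - 0.2x and Ps = 82.75 + 0.125x; the wedge Ps − Pb = 26 gives 82.75 + 0.125x − (117.2 - 0.2x) = 26, so x' = 186.
Then Pb = 117.2 − 0.2·186 = 80 and Ps = 82.75 + 0.125·186 = 106.
The subsidy expands output by 186 − 106 = 80 past the efficient level; on those units the gap between marginal cost and willingness to pay runs from 0 up to 26.
DWL = ½ × 26 × 80 = 1040.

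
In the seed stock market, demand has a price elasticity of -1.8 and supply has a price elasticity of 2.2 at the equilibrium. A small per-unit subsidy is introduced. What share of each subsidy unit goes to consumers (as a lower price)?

Consumer share = 0.55

For a small subsidy around the equilibrium, the benefit split depends on the relative slopes, which at a point are proportional to the elasticities.
Buyer share = εs/(εs + |εd|) = 2.2/(2.2 + 1.8) = 0.55; seller share = |εd|/(εs + |εd|) = 0.45.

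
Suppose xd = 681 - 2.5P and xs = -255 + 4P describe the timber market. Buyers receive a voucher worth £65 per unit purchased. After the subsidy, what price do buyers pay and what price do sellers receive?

Buyers pay £104; sellers receive £169

Pre-subsidy: 681 - 2.5P = -255 + 4P gives P* = 144, x* = 321.
With the rebate, buyers effectively pay Pb = Ps − 65, where Ps is the price sellers receive.
Demand in terms of Ps becomes xd = 681 − 2.5(Ps − 65) = 843.5 - 2.5Ps. Setting this equal to supply: 843.5 - 2.5Ps = -255 + 4Ps, so Ps = 169.
Buyers pay Pb = 169 − 65 = 104; x' = -255 + 4·169 = 421.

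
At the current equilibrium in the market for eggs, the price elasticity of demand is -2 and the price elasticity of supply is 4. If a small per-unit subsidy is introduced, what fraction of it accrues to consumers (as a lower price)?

For a small subsidy around the equilibrium, the benefit split depends on the relative slopes, which at a point are proportional to the elasticities.
Buyer share = εs/(εs + |εd|) = 4/(4 + 2) = 2/3; seller share = |εd|/(εs + |εd|) = 1/3.

Consumer share = 2/3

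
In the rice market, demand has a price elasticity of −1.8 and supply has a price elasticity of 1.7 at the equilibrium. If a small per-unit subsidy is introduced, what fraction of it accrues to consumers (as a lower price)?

For a small subsidy around the equilibrium, the benefit split depends on the relative slopes, which at a point are proportional to the elasticities.
Buyer share = εs/(εs + |εd|) = 1.7/(1.7 + 1.8) = 17/35; seller share = |εd|/(εs + |εd|) = 18/35.

Consumer share = 17/35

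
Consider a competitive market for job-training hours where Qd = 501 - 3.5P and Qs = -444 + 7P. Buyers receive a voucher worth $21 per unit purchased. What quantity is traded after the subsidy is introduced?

Q' = 235

Pre-subsidy: 501 - 3.5P = -444 + 7P gives P* = 90, Q* = 186.
With the rebate, buyers effectively pay Pb = Ps − 21, where Ps is the price sellers receive.
Demand in terms of Ps becomes Qd = 501 − 3.5(Ps − 21) = 574.5 - 3.5Ps. Setting this equal to supply: 574.5 - 3.5Ps = -444 + 7Ps, so Ps = 97.
Buyers pay Pb = 97 − 21 = 76; Q' = -444 + 7·97 = 235.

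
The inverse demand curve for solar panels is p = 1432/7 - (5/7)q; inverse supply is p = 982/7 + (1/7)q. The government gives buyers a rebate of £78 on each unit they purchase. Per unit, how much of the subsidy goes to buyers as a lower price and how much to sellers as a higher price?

Pre-subsidy: 1432/7 - (5/7)q = 982/7 + (1/7)q gives q* = 75 and p* = 151.
With the rebate, buyers effectively pay pb = ps − 78, where ps is the price sellers receive.
On the curves, pb = 1432/7 - (5/7)q and ps = 982/7 + (1/7)q; the wedge ps − pb = 78 gives 982/7 + (1/7)q − (1432/7 - (5/7)q) = 78, so q' = 166.
Then pb = 1432/7 − (5/7)·166 = 86 and ps = 982/7 + (1/7)·166 = 164.
Buyers' price falls by p* − pb = 151 − 86 = 65; sellers' price rises by ps − p* = 164 − 151 = 13.

Buyers gain £65 per unit; sellers gain £13 per unit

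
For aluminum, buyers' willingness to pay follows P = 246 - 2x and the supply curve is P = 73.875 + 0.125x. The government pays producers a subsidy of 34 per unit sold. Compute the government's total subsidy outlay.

Government cost = 3298

Pre-subsidy: 246 - 2x = 73.875 + 0.125x gives x* = 81 and P* = 84.
With the subsidy, sellers receive Ps = Pb + 34 for each unit, where Pb is the price buyers pay.
On the curves, Pb = 246 - 2x and Ps = 73.875 + 0.125x; the wedge Ps − Pb = 34 gives 73.875 + 0.125x − (246 - 2x) = 34, so x' = 97.
Then Pb = 246 − 2·97 = 52 and Ps = 73.875 + 0.125·97 = 86.
Government outlay = subsidy × quantity = 34 × 97 = 3298.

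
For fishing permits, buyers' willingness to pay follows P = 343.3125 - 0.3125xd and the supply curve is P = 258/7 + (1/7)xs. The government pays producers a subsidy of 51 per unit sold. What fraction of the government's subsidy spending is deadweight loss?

Pre-subsidy: 343.3125 - 0.3125x = 258/7 + (1/7)x gives x* = 673 and P* = 133.
With the subsidy, sellers receive Ps = Pb + 51 for each unit, where Pb is the price buyers pay.
On the curves, Pb = 343.3125 - 0.3125x and Ps = 258/7 + (1/7)x; the wedge Ps − Pb = 51 gives 258/7 + (1/7)x − (343.3125 - 0.3125x) = 51, so x' = 785.
Then Pb = 343.3125 − 0.3125·785 = 98 and Ps = 258/7 + (1/7)·785 = 149.
ΔCS = ½(673 + 785)(133 − 98) = 25515; ΔPS = ½(673 + 785)(149 − 133) = 11664.
Government spending = 51 × 785 = 40035.
DWL = ½ × 51 × (785 − 673) = 2856; fraction = 2856 / 40035 = 56/785.

DWL / government spending = 56/785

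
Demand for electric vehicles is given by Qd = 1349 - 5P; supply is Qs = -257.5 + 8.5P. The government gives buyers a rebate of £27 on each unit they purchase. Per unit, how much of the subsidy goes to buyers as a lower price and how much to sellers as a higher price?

Pre-subsidy: 1349 - 5P = -257.5 + 8.5P gives P* = 119, Q* = 754.
With the rebate, buyers effectively pay Pb = Ps − 27, where Ps is the price sellers receive.
Demand in terms of Ps becomes Qd = 1349 − 5(Ps − 27) = 1484 - 5Ps. Setting this equal to supply: 1484 - 5Ps = -257.5 + 8.5Ps, so Ps = 129.
Buyers pay Pb = 129 − 27 = 102; Q' = -257.5 + 8.5·129 = 839.
Buyers' price falls by P* − Pb = 119 − 102 = 17; sellers' price rises by Ps − P* = 129 − 119 = 10.

Buyers gain £17 per unit; sellers gain £10 per unit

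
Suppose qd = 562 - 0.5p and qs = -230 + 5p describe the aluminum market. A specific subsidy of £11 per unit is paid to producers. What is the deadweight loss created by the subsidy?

Pre-subsidy: 562 - 0.5p = -230 + 5p gives p* = 144, q* = 490.
With the subsidy, sellers receive ps = pb + 11 for each unit, where pb is the price buyers pay.
Supply in terms of pb becomes qs = -230 + 5(pb + 11) = -175 + 5pb. Setting this equal to demand: 562 - 0.5pb = -175 + 5pb, so pb = 134.
Sellers receive ps = 134 + 11 = 145; q' = 562 − 0.5·134 = 495.
The subsidy expands output by 495 − 490 = 5 past the efficient level; on those units the gap between marginal cost and willingness to pay runs from 0 up to 11.
DWL = ½ × 11 × 5 = 27.5.

Deadweight loss = £27.5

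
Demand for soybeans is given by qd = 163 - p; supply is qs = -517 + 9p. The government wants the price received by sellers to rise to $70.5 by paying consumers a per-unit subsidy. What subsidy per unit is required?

Required subsidy s = $25 per unit

At a seller price of 70.5, quantity supplied is -517 + 9·70.5 = 117.5.
Buyers absorb 117.5 only when they pay pb with 163 − 1·pb = 117.5, i.e. pb = 45.5.
s = ps − pb = 70.5 − 45.5 = 25.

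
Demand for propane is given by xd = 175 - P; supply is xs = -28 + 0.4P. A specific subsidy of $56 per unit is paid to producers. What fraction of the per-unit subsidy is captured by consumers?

Consumer share = 2/7

Pre-subsidy: 175 - P = -28 + 0.4P gives P* = 145, x* = 30.
With the subsidy, sellers receive Ps = Pb + 56 for each unit, where Pb is the price buyers pay.
Supply in terms of Pb becomes xs = -28 + 0.4(Pb + 56) = -5.6 + 0.4Pb. Setting this equal to demand: 175 - Pb = -5.6 + 0.4Pb, so Pb = 129.
Sellers receive Ps = 129 + 56 = 185; x' = 175 − 1·129 = 46.
Buyers' price falls by P* − Pb = 145 − 129 = 16; sellers' price rises by Ps − P* = 185 − 145 = 40.
So consumers capture 16/56 = 2/7 of each unit of subsidy.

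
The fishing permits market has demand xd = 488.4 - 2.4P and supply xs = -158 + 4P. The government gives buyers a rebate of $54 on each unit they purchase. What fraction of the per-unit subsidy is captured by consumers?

Pre-subsidy: 488.4 - 2.4P = -158 + 4P gives P* = 101, x* = 246.
With the rebate, buyers effectively pay Pb = Ps − 54, where Ps is the price sellers receive.
Demand in terms of Ps becomes xd = 488.4 − 2.4(Ps − 54) = 618 - 2.4Ps. Setting this equal to supply: 618 - 2.4Ps = -158 + 4Ps, so Ps = 121.25.
Buyers pay Pb = 121.25 − 54 = 67.25; x' = -158 + 4·121.25 = 327.
Buyers' price falls by P* − Pb = 101 − 67.25 = 33.75; sellers' price rises by Ps − P* = 121.25 − 101 = 20.25.
So consumers capture 33.75/54 = 0.625 of each unit of subsidy.

Consumer share = 0.625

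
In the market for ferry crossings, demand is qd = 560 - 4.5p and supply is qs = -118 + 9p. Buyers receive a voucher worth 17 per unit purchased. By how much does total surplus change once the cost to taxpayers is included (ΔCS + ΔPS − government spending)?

Pre-subsidy: 560 - 4.5p = -118 + 9p gives p* = 452/9, q* = 334.
With the rebate, buyers effectively pay pb = ps − 17, where ps is the price sellers receive.
Demand in terms of ps becomes qd = 560 − 4.5(ps − 17) = 636.5 - 4.5ps. Setting this equal to supply: 636.5 - 4.5ps = -118 + 9ps, so ps = 503/9.
Buyers pay pb = 503/9 − 17 = 350/9; q' = -118 + 9·(503/9) = 385.
ΔCS = ½(334 + 385)(452/9 − 350/9) = 12223/3; ΔPS = ½(334 + 385)(503/9 − 452/9) = 12223/6.
Government spending = 17 × 385 = 6545.
Net change = 12223/3 + 12223/6 − 6545 = -433.5. The loss equals the DWL triangle ½·17·51.

Net change in total surplus = -433.5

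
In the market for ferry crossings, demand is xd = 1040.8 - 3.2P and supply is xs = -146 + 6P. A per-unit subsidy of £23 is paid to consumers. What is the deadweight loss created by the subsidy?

Deadweight loss = £552

Pre-subsidy: 1040.8 - 3.2P = -146 + 6P gives P* = 129, x* = 628.
With the rebate, buyers effectively pay Pb = Ps − 23, where Ps is the price sellers receive.
Demand in terms of Ps becomes xd = 1040.8 − 3.2(Ps − 23) = 1114.4 - 3.2Ps. Setting this equal to supply: 1114.4 - 3.2Ps = -146 + 6Ps, so Ps = 137.
Buyers pay Pb = 137 − 23 = 114; x' = -146 + 6·137 = 676.
The subsidy expands output by 676 − 628 = 48 past the efficient level; on those units the gap between marginal cost and willingness to pay runs from 0 up to 23.
DWL = ½ × 23 × 48 = 552.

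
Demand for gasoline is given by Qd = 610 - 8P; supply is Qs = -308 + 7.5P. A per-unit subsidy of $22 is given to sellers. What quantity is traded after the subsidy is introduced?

Q' = 6862/31

Pre-subsidy: 610 - 8P = -308 + 7.5P gives P* = 1836/31, Q* = 4222/31.
With the subsidy, sellers receive Ps = Pb + 22 for each unit, where Pb is the price buyers pay.
Supply in terms of Pb becomes Qs = -308 + 7.5(Pb + 22) = -143 + 7.5Pb. Setting this equal to demand: 610 - 8Pb = -143 + 7.5Pb, so Pb = 1506/31.
Sellers receive Ps = 1506/31 + 22 = 2188/31; Q' = 610 − 8·(1506/31) = 6862/31.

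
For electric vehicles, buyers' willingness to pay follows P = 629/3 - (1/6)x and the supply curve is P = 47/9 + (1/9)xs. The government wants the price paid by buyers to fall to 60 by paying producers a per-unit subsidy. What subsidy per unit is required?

Required subsidy s = 45 per unit

At a buyer price of 60, quantity demanded is 1258 − 6·60 = 898.
Sellers supply 898 only when they receive Ps = 47/9 + (1/9)·898 = 105.
s = Ps − Pb = 105 − 60 = 45.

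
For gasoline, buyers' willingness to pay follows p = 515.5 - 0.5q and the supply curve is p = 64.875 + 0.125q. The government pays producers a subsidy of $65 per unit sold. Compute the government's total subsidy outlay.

Government cost = $53625

Pre-subsidy: 515.5 - 0.5q = 64.875 + 0.125q gives q* = 721 and p* = 155.
With the subsidy, sellers receive ps = pb + 65 for each unit, where pb is the price buyers pay.
On the curves, pb = 515.5 - 0.5q and ps = 64.875 + 0.125q; the wedge ps − pb = 65 gives 64.875 + 0.125q − (515.5 - 0.5q) = 65, so q' = 825.
Then pb = 515.5 − 0.5·825 = 103 and ps = 64.875 + 0.125·825 = 168.
Government outlay = subsidy × quantity = 65 × 825 = 53625.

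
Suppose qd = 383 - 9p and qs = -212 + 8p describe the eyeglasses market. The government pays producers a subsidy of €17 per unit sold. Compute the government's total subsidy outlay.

Pre-subsidy: 383 - 9p = -212 + 8p gives p* = 35, q* = 68.
With the subsidy, sellers receive ps = pb + 17 for each unit, where pb is the price buyers pay.
Supply in terms of pb becomes qs = -212 + 8(pb + 17) = -76 + 8pb. Setting this equal to demand: 383 - 9pb = -76 + 8pb, so pb = 27.
Sellers receive ps = 27 + 17 = 44; q' = 383 − 9·27 = 140.
Government outlay = subsidy × quantity = 17 × 140 = 2380.

Government cost = €2380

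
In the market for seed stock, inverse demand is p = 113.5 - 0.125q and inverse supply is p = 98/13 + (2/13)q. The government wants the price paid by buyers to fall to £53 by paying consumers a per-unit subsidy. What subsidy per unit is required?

At a buyer price of 53, quantity demanded is 908 − 8·53 = 484.
Sellers supply 484 only when they receive ps = 98/13 + (2/13)·484 = 82.
s = ps − pb = 82 − 53 = 29.

Required subsidy s = £29 per unit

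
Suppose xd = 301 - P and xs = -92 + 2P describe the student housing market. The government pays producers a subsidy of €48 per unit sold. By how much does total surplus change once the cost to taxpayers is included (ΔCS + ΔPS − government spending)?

Pre-subsidy: 301 - P = -92 + 2P gives P* = 131, x* = 170.
With the subsidy, sellers receive Ps = Pb + 48 for each unit, where Pb is the price buyers pay.
Supply in terms of Pb becomes xs = -92 + 2(Pb + 48) = 4 + 2Pb. Setting this equal to demand: 301 - Pb = 4 + 2Pb, so Pb = 99.
Sellers receive Ps = 99 + 48 = 147; x' = 301 − 1·99 = 202.
ΔCS = ½(170 + 202)(131 − 99) = 5952; ΔPS = ½(170 + 202)(147 − 131) = 2976.
Government spending = 48 × 202 = 9696.
Net change = 5952 + 2976 − 9696 = -768. The loss equals the DWL triangle ½·48·32.

Net change in total surplus = -€768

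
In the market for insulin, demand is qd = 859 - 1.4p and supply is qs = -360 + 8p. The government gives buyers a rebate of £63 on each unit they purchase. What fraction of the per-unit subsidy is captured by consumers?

Pre-subsidy: 859 - 1.4p = -360 + 8p gives p* = 6095/47, q* = 31840/47.
With the rebate, buyers effectively pay pb = ps − 63, where ps is the price sellers receive.
Demand in terms of ps becomes qd = 859 − 1.4(ps − 63) = 947.2 - 1.4ps. Setting this equal to supply: 947.2 - 1.4ps = -360 + 8ps, so ps = 6536/47.
Buyers pay pb = 6536/47 − 63 = 3575/47; q' = -360 + 8·(6536/47) = 35368/47.
Buyers' price falls by p* − pb = 6095/47 − 3575/47 = 2520/47; sellers' price rises by ps − p* = 6536/47 − 6095/47 = 441/47.
So consumers capture (2520/47)/63 = 40/47 of each unit of subsidy.

Consumer share = 40/47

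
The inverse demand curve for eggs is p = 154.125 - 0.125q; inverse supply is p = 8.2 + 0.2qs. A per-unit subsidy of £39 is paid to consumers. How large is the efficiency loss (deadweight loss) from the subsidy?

Pre-subsidy: 154.125 - 0.125q = 8.2 + 0.2q gives q* = 449 and p* = 98.
With the rebate, buyers effectively pay pb = ps − 39, where ps is the price sellers receive.
On the curves, pb = 154.125 - 0.125q and ps = 8.2 + 0.2q; the wedge ps − pb = 39 gives 8.2 + 0.2q − (154.125 - 0.125q) = 39, so q' = 569.
Then pb = 154.125 − 0.125·569 = 83 and ps = 8.2 + 0.2·569 = 122.
The subsidy expands output by 569 − 449 = 120 past the efficient level; on those units the gap between marginal cost and willingness to pay runs from 0 up to 39.
DWL = ½ × 39 × 120 = 2340.

Deadweight loss = £2340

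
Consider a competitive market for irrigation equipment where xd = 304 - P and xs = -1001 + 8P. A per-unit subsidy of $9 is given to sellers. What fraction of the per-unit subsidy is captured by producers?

Producer share = 1/9

Pre-subsidy: 304 - P = -1001 + 8P gives P* = 145, x* = 159.
With the subsidy, sellers receive Ps = Pb + 9 for each unit, where Pb is the price buyers pay.
Supply in terms of Pb becomes xs = -1001 + 8(Pb + 9) = -929 + 8Pb. Setting this equal to demand: 304 - Pb = -929 + 8Pb, so Pb = 137.
Sellers receive Ps = 137 + 9 = 146; x' = 304 − 1·137 = 167.
Buyers' price falls by P* − Pb = 145 − 137 = 8; sellers' price rises by Ps − P* = 146 − 145 = 1.
So producers capture 1/9 = 1/9 of each unit of subsidy.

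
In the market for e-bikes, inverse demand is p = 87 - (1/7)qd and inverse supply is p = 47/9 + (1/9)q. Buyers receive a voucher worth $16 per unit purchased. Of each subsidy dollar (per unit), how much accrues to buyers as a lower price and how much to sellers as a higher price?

Pre-subsidy: 87 - (1/7)q = 47/9 + (1/9)q gives q* = 322 and p* = 41.
With the rebate, buyers effectively pay pb = ps − 16, where ps is the price sellers receive.
On the curves, pb = 87 - (1/7)q and ps = 47/9 + (1/9)q; the wedge ps − pb = 16 gives 47/9 + (1/9)q − (87 - (1/7)q) = 16, so q' = 385.
Then pb = 87 − (1/7)·385 = 32 and ps = 47/9 + (1/9)·385 = 48.
Buyers' price falls by p* − pb = 41 − 32 = 9; sellers' price rises by ps − p* = 48 − 41 = 7.

Buyers gain $9 per unit; sellers gain $7 per unit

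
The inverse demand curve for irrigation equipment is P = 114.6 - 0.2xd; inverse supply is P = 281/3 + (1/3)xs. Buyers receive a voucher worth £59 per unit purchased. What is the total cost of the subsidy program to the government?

Pre-subsidy: 114.6 - 0.2x = 281/3 + (1/3)x gives x* = 39.25 and P* = 106.75.
With the rebate, buyers effectively pay Pb = Ps − 59, where Ps is the price sellers receive.
On the curves, Pb = 114.6 - 0.2x and Ps = 281/3 + (1/3)x; the wedge Ps − Pb = 59 gives 281/3 + (1/3)x − (114.6 - 0.2x) = 59, so x' = 149.875.
Then Pb = 114.6 − 0.2·149.875 = 84.625 and Ps = 281/3 + (1/3)·149.875 = 143.625.
Government outlay = subsidy × quantity = 59 × 149.875 = 8842.625.

Government cost = £8842.625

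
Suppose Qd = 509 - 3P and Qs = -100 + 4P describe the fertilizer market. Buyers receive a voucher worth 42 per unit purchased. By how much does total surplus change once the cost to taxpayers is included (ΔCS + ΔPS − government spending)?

Pre-subsidy: 509 - 3P = -100 + 4P gives P* = 87, Q* = 248.
With the rebate, buyers effectively pay Pb = Ps − 42, where Ps is the price sellers receive.
Demand in terms of Ps becomes Qd = 509 − 3(Ps − 42) = 635 - 3Ps. Setting this equal to supply: 635 - 3Ps = -100 + 4Ps, so Ps = 105.
Buyers pay Pb = 105 − 42 = 63; Q' = -100 + 4·105 = 320.
ΔCS = ½(248 + 320)(87 − 63) = 6816; ΔPS = ½(248 + 320)(105 − 87) = 5112.
Government spending = 42 × 320 = 13440.
Net change = 6816 + 5112 − 13440 = -1512. The loss equals the DWL triangle ½·42·72.

Net change in total surplus = -1512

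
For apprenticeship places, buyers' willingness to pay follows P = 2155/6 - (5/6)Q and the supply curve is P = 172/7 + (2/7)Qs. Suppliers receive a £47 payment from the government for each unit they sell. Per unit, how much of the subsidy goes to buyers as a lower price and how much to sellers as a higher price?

Pre-subsidy: 2155/6 - (5/6)Q = 172/7 + (2/7)Q gives Q* = 299 and P* = 110.
With the subsidy, sellers receive Ps = Pb + 47 for each unit, where Pb is the price buyers pay.
On the curves, Pb = 2155/6 - (5/6)Q and Ps = 172/7 + (2/7)Q; the wedge Ps − Pb = 47 gives 172/7 + (2/7)Q − (2155/6 - (5/6)Q) = 47, so Q' = 341.
Then Pb = 2155/6 − (5/6)·341 = 75 and Ps = 172/7 + (2/7)·341 = 122.
Buyers' price falls by P* − Pb = 110 − 75 = 35; sellers' price rises by Ps − P* = 122 − 110 = 12.

Buyers gain £35 per unit; sellers gain £12 per unit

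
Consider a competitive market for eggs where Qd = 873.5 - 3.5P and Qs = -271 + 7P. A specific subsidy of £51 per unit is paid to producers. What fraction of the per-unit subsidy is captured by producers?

Pre-subsidy: 873.5 - 3.5P = -271 + 7P gives P* = 109, Q* = 492.
With the subsidy, sellers receive Ps = Pb + 51 for each unit, where Pb is the price buyers pay.
Supply in terms of Pb becomes Qs = -271 + 7(Pb + 51) = 86 + 7Pb. Setting this equal to demand: 873.5 - 3.5Pb = 86 + 7Pb, so Pb = 75.
Sellers receive Ps = 75 + 51 = 126; Q' = 873.5 − 3.5·75 = 611.
Buyers' price falls by P* − Pb = 109 − 75 = 34; sellers' price rises by Ps − P* = 126 − 109 = 17.
So producers capture 17/51 = 1/3 of each unit of subsidy.

Producer share = 1/3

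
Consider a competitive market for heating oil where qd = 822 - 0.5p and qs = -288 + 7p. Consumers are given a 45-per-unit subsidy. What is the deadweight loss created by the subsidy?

Pre-subsidy: 822 - 0.5p = -288 + 7p gives p* = 148, q* = 748.
With the rebate, buyers effectively pay pb = ps − 45, where ps is the price sellers receive.
Demand in terms of ps becomes qd = 822 − 0.5(ps − 45) = 844.5 - 0.5ps. Setting this equal to supply: 844.5 - 0.5ps = -288 + 7ps, so ps = 151.
Buyers pay pb = 151 − 45 = 106; q' = -288 + 7·151 = 769.
The subsidy expands output by 769 − 748 = 21 past the efficient level; on those units the gap between marginal cost and willingness to pay runs from 0 up to 45.
DWL = ½ × 45 × 21 = 472.5.

Deadweight loss = 472.5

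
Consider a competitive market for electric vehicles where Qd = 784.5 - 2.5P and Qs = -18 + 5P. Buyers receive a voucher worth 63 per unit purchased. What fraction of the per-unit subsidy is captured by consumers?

Consumer share = 2/3

Pre-subsidy: 784.5 - 2.5P = -18 + 5P gives P* = 107, Q* = 517.
With the rebate, buyers effectively pay Pb = Ps − 63, where Ps is the price sellers receive.
Demand in terms of Ps becomes Qd = 784.5 − 2.5(Ps − 63) = 942 - 2.5Ps. Setting this equal to supply: 942 - 2.5Ps = -18 + 5Ps, so Ps = 128.
Buyers pay Pb = 128 − 63 = 65; Q' = -18 + 5·128 = 622.
Buyers' price falls by P* − Pb = 107 − 65 = 42; sellers' price rises by Ps − P* = 128 − 107 = 21.
So consumers capture 42/63 = 2/3 of each unit of subsidy.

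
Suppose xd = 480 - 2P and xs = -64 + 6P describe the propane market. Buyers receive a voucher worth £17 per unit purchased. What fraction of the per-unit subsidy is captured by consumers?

Consumer share = 0.75

Pre-subsidy: 480 - 2P = -64 + 6P gives P* = 68, x* = 344.
With the rebate, buyers effectively pay Pb = Ps − 17, where Ps is the price sellers receive.
Demand in terms of Ps becomes xd = 480 − 2(Ps − 17) = 514 - 2Ps. Setting this equal to supply: 514 - 2Ps = -64 + 6Ps, so Ps = 72.25.
Buyers pay Pb = 72.25 − 17 = 55.25; x' = -64 + 6·72.25 = 369.5.
Buyers' price falls by P* − Pb = 68 − 55.25 = 12.75; sellers' price rises by Ps − P* = 72.25 − 68 = 4.25.
So consumers capture 12.75/17 = 0.75 of each unit of subsidy.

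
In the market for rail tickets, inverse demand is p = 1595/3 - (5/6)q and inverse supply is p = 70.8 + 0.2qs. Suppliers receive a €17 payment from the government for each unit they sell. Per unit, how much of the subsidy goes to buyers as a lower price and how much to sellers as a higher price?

Pre-subsidy: 1595/3 - (5/6)q = 70.8 + 0.2q gives q* = 446 and p* = 160.
With the subsidy, sellers receive ps = pb + 17 for each unit, where pb is the price buyers pay.
On the curves, pb = 1595/3 - (5/6)q and ps = 70.8 + 0.2q; the wedge ps − pb = 17 gives 70.8 + 0.2q − (1595/3 - (5/6)q) = 17, so q' = 14336/31.
Then pb = 1595/3 − (5/6)·(14336/31) = 4535/31 and ps = 70.8 + 0.2·(14336/31) = 5062/31.
Buyers' price falls by p* − pb = 160 − 4535/31 = 425/31; sellers' price rises by ps − p* = 5062/31 − 160 = 102/31.

Buyers gain 425/31 per unit; sellers gain 102/31 per unit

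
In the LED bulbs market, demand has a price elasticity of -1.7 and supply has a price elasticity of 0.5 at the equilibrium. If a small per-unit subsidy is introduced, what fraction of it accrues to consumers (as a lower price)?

For a small subsidy around the equilibrium, the benefit split depends on the relative slopes, which at a point are proportional to the elasticities.
Buyer share = εs/(εs + |εd|) = 0.5/(0.5 + 1.7) = 5/22; seller share = |εd|/(εs + |εd|) = 17/22.

Consumer share = 5/22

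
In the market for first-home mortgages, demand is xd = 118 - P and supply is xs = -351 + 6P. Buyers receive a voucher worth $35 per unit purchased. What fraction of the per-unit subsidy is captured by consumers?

Consumer share = 6/7

Pre-subsidy: 118 - P = -351 + 6P gives P* = 67, x* = 51.
With the rebate, buyers effectively pay Pb = Ps − 35, where Ps is the price sellers receive.
Demand in terms of Ps becomes xd = 118 − 1(Ps − 35) = 153 - Ps. Setting this equal to supply: 153 - Ps = -351 + 6Ps, so Ps = 72.
Buyers pay Pb = 72 − 35 = 37; x' = -351 + 6·72 = 81.
Buyers' price falls by P* − Pb = 67 − 37 = 30; sellers' price rises by Ps − P* = 72 − 67 = 5.
So consumers capture 30/35 = 6/7 of each unit of subsidy.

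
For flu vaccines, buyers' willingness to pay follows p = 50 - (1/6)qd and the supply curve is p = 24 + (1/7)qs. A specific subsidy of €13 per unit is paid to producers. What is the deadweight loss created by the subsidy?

Deadweight loss = €273

Pre-subsidy: 50 - (1/6)q = 24 + (1/7)q gives q* = 84 and p* = 36.
With the subsidy, sellers receive ps = pb + 13 for each unit, where pb is the price buyers pay.
On the curves, pb = 50 - (1/6)q and ps = 24 + (1/7)q; the wedge ps − pb = 13 gives 24 + (1/7)q − (50 - (1/6)q) = 13, so q' = 126.
Then pb = 50 − (1/6)·126 = 29 and ps = 24 + (1/7)·126 = 42.
The subsidy expands output by 126 − 84 = 42 past the efficient level; on those units the gap between marginal cost and willingness to pay runs from 0 up to 13.
DWL = ½ × 13 × 42 = 273.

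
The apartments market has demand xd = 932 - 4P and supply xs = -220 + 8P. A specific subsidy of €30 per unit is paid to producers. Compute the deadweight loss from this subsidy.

Pre-subsidy: 932 - 4P = -220 + 8P gives P* = 96, x* = 548.
With the subsidy, sellers receive Ps = Pb + 30 for each unit, where Pb is the price buyers pay.
Supply in terms of Pb becomes xs = -220 + 8(Pb + 30) = 20 + 8Pb. Setting this equal to demand: 932 - 4Pb = 20 + 8Pb, so Pb = 76.
Sellers receive Ps = 76 + 30 = 106; x' = 932 − 4·76 = 628.
The subsidy expands output by 628 − 548 = 80 past the efficient level; on those units the gap between marginal cost and willingness to pay runs from 0 up to 30.
DWL = ½ × 30 × 80 = 1200.

Deadweight loss = €1200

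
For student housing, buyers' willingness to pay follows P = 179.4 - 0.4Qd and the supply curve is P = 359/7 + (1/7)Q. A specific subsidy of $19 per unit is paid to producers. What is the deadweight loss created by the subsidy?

Deadweight loss = $332.5

Pre-subsidy: 179.4 - 0.4Q = 359/7 + (1/7)Q gives Q* = 236 and P* = 85.
With the subsidy, sellers receive Ps = Pb + 19 for each unit, where Pb is the price buyers pay.
On the curves, Pb = 179.4 - 0.4Q and Ps = 359/7 + (1/7)Q; the wedge Ps − Pb = 19 gives 359/7 + (1/7)Q − (179.4 - 0.4Q) = 19, so Q' = 271.
Then Pb = 179.4 − 0.4·271 = 71 and Ps = 359/7 + (1/7)·271 = 90.
The subsidy expands output by 271 − 236 = 35 past the efficient level; on those units the gap between marginal cost and willingness to pay runs from 0 up to 19.
DWL = ½ × 19 × 35 = 332.5.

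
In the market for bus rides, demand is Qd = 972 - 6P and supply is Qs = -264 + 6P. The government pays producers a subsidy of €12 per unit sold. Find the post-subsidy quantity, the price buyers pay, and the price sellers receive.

Q' = 390; buyers pay €97; sellers receive €109

Pre-subsidy: 972 - 6P = -264 + 6P gives P* = 103, Q* = 354.
With the subsidy, sellers receive Ps = Pb + 12 for each unit, where Pb is the price buyers pay.
Supply in terms of Pb becomes Qs = -264 + 6(Pb + 12) = -192 + 6Pb. Setting this equal to demand: 972 - 6Pb = -192 + 6Pb, so Pb = 97.
Sellers receive Ps = 97 + 12 = 109; Q' = 972 − 6·97 = 390.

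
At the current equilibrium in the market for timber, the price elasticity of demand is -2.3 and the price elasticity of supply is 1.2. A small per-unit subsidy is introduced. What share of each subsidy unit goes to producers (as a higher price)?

Producer share = 23/35

For a small subsidy around the equilibrium, the benefit split depends on the relative slopes, which at a point are proportional to the elasticities.
Buyer share = εs/(εs + |εd|) = 1.2/(1.2 + 2.3) = 12/35; seller share = |εd|/(εs + |εd|) = 23/35.
So producers capture 23/35 of the subsidy.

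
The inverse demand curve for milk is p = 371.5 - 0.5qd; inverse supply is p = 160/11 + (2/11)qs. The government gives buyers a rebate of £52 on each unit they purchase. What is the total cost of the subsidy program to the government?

Pre-subsidy: 371.5 - 0.5q = 160/11 + (2/11)q gives q* = 7853/15 and p* = 1646/15.
With the rebate, buyers effectively pay pb = ps − 52, where ps is the price sellers receive.
On the curves, pb = 371.5 - 0.5q and ps = 160/11 + (2/11)q; the wedge ps − pb = 52 gives 160/11 + (2/11)q − (371.5 - 0.5q) = 52, so q' = 599.8.
Then pb = 371.5 − 0.5·599.8 = 71.6 and ps = 160/11 + (2/11)·599.8 = 123.6.
Government outlay = subsidy × quantity = 52 × 599.8 = 31189.6.

Government cost = £31189.6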